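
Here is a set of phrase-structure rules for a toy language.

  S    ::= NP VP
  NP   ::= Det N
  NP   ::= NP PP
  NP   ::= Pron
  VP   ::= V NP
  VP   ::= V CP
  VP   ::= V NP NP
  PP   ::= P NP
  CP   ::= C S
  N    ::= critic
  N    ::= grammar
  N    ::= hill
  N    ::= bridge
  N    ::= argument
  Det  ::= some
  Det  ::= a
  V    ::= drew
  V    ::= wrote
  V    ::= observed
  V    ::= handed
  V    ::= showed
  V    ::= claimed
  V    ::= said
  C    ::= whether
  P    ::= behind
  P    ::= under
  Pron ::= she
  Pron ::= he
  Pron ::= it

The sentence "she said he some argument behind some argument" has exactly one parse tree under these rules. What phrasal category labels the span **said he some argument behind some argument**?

[S [NP [Pron she]] [VP [V said] [NP [Pron he]] [NP [NP [Det some] [N argument]] [PP [P behind] [NP [Det some] [N argument]]]]]]
The span 'said he some argument behind some argument' is the VP node built by VP → V NP NP.

VP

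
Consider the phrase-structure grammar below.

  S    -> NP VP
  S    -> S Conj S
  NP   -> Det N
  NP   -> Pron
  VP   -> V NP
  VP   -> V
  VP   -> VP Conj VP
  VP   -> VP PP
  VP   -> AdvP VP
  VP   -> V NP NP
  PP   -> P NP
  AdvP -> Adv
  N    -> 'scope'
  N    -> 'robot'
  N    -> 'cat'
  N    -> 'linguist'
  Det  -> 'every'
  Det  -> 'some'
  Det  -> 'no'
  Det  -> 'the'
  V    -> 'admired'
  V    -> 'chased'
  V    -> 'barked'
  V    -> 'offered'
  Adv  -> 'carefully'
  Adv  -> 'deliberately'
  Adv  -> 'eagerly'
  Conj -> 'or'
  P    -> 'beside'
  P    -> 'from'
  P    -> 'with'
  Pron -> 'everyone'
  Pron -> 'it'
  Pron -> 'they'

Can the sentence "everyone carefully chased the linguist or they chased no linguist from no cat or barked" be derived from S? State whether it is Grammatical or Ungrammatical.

Grammatical

S
  S
    NP
      Pron: everyone
    VP
      AdvP
        Adv: carefully
      VP
        V: chased
        NP
          Det: the
          N: linguist
  Conj: or
  S
    NP
      Pron: they
    VP
      VP
        VP
          V: chased
          NP
            Det: no
            N: linguist
        PP
          P: from
          NP
            Det: no
            N: cat
      Conj: or
      VP
        V: barked
Every word is introduced by a lexical rule and the phrasal rules combine the resulting categories into a single S.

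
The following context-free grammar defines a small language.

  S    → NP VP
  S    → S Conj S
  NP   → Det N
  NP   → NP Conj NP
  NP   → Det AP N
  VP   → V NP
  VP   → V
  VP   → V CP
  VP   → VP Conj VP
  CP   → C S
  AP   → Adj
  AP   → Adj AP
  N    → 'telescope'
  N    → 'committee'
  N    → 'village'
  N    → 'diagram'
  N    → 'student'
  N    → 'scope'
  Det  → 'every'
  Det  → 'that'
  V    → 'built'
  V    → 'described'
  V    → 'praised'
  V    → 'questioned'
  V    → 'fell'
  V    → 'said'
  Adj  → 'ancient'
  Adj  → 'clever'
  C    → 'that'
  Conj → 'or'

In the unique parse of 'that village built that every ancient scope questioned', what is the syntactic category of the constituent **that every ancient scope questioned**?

CP

S
  NP
    Det: that
    N: village
  VP
    V: built
    CP
      C: that
      S
        NP
          Det: every
          AP
            Adj: ancient
          N: scope
        VP
          V: questioned
The span 'that every ancient scope questioned' is the CP node built by CP → C S.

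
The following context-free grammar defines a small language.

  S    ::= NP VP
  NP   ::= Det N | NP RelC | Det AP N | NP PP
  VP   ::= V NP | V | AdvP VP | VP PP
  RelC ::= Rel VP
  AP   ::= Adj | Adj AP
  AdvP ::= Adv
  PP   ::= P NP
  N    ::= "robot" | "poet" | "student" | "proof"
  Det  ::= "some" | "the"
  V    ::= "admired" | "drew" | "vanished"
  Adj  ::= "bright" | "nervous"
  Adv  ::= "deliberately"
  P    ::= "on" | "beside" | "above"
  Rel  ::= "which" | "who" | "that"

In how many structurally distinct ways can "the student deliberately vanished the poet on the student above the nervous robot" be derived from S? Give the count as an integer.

Two of the 9 distinct bracketings:
[S [NP [Det the] [N student]] [VP [AdvP [Adv deliberately]] [VP [V vanished] [NP [NP [Det the] [N poet]] [PP [P on] [NP [NP [Det the] [N student]] [PP [P above] [NP [Det the] [AP [Adj nervous]] [N robot]]]]]]]]]
[S [NP [Det the] [N student]] [VP [AdvP [Adv deliberately]] [VP [V vanished] [NP [NP [NP [Det the] [N poet]] [PP [P on] [NP [Det the] [N student]]]] [PP [P above] [NP [Det the] [AP [Adj nervous]] [N robot]]]]]]]
The trees differ in how a recursive rule is bracketed over the same span.

9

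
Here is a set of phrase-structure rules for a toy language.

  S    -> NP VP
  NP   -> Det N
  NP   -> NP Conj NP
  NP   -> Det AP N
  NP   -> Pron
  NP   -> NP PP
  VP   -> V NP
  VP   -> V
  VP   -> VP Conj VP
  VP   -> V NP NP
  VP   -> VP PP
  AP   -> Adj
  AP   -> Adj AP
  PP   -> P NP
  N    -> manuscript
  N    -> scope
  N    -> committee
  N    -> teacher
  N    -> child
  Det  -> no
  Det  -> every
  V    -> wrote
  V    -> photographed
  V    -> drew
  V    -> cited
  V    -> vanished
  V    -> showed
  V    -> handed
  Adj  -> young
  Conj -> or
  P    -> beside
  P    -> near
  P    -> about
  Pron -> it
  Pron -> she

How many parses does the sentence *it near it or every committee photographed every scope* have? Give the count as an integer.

The two bracketings:
[S [NP [NP [NP [Pron it]] [PP [P near] [NP [Pron it]]]] [Conj or] [NP [Det every] [N committee]]] [VP [V photographed] [NP [Det every] [N scope]]]]
[S [NP [NP [Pron it]] [PP [P near] [NP [NP [Pron it]] [Conj or] [NP [Det every] [N committee]]]]] [VP [V photographed] [NP [Det every] [N scope]]]]
The trees differ in how a recursive rule is bracketed over the same span.

2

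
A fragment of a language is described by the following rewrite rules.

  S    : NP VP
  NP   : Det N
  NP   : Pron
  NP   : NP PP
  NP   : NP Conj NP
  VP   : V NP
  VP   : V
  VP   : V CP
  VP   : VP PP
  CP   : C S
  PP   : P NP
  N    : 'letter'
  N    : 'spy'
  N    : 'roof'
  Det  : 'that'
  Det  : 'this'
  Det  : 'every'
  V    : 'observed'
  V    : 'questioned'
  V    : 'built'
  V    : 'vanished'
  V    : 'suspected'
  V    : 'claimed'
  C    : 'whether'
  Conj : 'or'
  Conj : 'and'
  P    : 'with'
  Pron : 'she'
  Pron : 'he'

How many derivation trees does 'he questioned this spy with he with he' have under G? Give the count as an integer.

5

Two of the 5 distinct bracketings:
[S [NP [Pron he]] [VP [V questioned] [NP [NP [Det this] [N spy]] [PP [P with] [NP [NP [Pron he]] [PP [P with] [NP [Pron he]]]]]]]]
[S [NP [Pron he]] [VP [V questioned] [NP [NP [NP [Det this] [N spy]] [PP [P with] [NP [Pron he]]]] [PP [P with] [NP [Pron he]]]]]]
The trees differ in how a recursive rule is bracketed over the same span.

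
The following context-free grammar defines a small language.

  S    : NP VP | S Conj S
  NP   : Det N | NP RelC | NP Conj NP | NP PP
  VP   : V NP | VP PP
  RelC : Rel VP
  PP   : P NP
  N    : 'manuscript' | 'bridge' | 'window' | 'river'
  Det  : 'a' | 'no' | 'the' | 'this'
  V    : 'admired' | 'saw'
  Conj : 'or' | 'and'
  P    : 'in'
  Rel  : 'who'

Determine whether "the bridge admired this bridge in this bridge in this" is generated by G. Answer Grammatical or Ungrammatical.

Ungrammatical

For S → NP VP, the only prefix that parses as NP is 'the bridge', but the remainder 'admired this bridge in this bridge in this' is not a VP under these rules. The alternative S rule S → S Conj S likewise has no satisfying split.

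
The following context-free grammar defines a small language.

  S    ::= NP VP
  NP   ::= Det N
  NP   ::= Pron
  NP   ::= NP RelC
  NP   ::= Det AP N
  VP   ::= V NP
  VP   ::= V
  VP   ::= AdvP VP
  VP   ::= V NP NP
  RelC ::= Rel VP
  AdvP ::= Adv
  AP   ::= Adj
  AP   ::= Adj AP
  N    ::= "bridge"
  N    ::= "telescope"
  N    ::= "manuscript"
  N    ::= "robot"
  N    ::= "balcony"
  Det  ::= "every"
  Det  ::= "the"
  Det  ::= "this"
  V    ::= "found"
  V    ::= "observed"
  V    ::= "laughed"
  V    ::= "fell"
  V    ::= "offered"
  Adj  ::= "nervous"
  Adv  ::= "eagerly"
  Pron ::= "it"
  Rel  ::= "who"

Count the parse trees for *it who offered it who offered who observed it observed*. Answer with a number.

Two of the 4 distinct bracketings:
[S [NP [NP [Pron it]] [RelC [Rel who] [VP [V offered] [NP [NP [NP [Pron it]] [RelC [Rel who] [VP [V offered]]]] [RelC [Rel who] [VP [V observed] [NP [Pron it]]]]]]]] [VP [V observed]]]
[S [NP [NP [Pron it]] [RelC [Rel who] [VP [V offered] [NP [NP [NP [Pron it]] [RelC [Rel who] [VP [V offered]]]] [RelC [Rel who] [VP [V observed]]]] [NP [Pron it]]]]] [VP [V observed]]]
The difference turns on whether VP → V NP is used at the relevant span, versus an alternative expansion of VP.

4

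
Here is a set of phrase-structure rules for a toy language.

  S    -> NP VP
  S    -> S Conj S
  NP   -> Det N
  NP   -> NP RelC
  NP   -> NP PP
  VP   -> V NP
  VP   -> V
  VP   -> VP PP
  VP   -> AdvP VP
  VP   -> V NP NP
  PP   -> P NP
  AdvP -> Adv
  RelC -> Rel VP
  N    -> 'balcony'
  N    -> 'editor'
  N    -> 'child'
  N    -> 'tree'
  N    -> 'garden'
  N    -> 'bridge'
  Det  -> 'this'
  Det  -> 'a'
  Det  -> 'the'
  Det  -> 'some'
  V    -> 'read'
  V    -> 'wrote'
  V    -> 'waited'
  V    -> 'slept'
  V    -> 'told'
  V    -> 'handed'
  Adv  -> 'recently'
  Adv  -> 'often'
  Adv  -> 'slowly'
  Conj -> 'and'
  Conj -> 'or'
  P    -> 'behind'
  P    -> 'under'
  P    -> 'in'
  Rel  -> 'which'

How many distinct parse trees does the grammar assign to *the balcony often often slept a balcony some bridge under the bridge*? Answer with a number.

4

Two of the 4 distinct bracketings:
[S [NP [Det the] [N balcony]] [VP [VP [AdvP [Adv often]] [VP [AdvP [Adv often]] [VP [V slept] [NP [Det a] [N balcony]] [NP [Det some] [N bridge]]]]] [PP [P under] [NP [Det the] [N bridge]]]]]
[S [NP [Det the] [N balcony]] [VP [AdvP [Adv often]] [VP [VP [AdvP [Adv often]] [VP [V slept] [NP [Det a] [N balcony]] [NP [Det some] [N bridge]]]] [PP [P under] [NP [Det the] [N bridge]]]]]]
The trees differ in how a recursive rule is bracketed over the same span.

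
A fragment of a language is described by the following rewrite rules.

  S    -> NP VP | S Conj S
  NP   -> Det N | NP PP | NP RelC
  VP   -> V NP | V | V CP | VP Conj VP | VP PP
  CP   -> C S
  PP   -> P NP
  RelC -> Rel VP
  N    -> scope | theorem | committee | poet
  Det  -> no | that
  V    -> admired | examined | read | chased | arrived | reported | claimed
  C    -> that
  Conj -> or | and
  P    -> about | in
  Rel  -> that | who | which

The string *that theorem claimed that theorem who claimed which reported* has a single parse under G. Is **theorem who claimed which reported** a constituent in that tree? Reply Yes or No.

No

[S [NP [Det that] [N theorem]] [VP [V claimed] [NP [NP [NP [Det that] [N theorem]] [RelC [Rel who] [VP [V claimed]]]] [RelC [Rel which] [VP [V reported]]]]]]
The smallest constituent containing 'theorem who claimed which reported' is the NP spanning 'that theorem who claimed which reported'; no single node in the tree dominates exactly the given words.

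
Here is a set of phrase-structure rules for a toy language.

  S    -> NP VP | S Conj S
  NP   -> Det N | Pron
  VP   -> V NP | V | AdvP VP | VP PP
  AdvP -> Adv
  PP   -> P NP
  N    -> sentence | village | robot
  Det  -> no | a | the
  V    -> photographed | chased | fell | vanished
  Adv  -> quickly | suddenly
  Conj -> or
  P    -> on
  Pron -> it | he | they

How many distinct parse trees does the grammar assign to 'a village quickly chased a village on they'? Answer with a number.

2

The two bracketings:
[S [NP [Det a] [N village]] [VP [AdvP [Adv quickly]] [VP [VP [V chased] [NP [Det a] [N village]]] [PP [P on] [NP [Pron they]]]]]]
[S [NP [Det a] [N village]] [VP [VP [AdvP [Adv quickly]] [VP [V chased] [NP [Det a] [N village]]]] [PP [P on] [NP [Pron they]]]]]
The trees differ in how a recursive rule is bracketed over the same span.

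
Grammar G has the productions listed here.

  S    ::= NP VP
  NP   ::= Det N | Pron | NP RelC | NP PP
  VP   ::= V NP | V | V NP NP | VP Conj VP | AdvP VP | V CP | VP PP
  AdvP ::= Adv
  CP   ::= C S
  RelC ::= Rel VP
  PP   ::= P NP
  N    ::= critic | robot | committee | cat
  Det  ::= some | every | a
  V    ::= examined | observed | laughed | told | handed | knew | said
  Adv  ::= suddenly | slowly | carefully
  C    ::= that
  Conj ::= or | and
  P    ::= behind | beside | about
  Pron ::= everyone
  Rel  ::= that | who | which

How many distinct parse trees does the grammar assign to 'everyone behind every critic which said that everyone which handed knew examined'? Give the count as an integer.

The two bracketings:
[S [NP [NP [NP [Pron everyone]] [PP [P behind] [NP [Det every] [N critic]]]] [RelC [Rel which] [VP [V said] [CP [C that] [S [NP [NP [Pron everyone]] [RelC [Rel which] [VP [V handed]]]] [VP [V knew]]]]]]] [VP [V examined]]]
[S [NP [NP [Pron everyone]] [PP [P behind] [NP [NP [Det every] [N critic]] [RelC [Rel which] [VP [V said] [CP [C that] [S [NP [NP [Pron everyone]] [RelC [Rel which] [VP [V handed]]]] [VP [V knew]]]]]]]]] [VP [V examined]]]
The trees differ in how a recursive rule is bracketed over the same span.

2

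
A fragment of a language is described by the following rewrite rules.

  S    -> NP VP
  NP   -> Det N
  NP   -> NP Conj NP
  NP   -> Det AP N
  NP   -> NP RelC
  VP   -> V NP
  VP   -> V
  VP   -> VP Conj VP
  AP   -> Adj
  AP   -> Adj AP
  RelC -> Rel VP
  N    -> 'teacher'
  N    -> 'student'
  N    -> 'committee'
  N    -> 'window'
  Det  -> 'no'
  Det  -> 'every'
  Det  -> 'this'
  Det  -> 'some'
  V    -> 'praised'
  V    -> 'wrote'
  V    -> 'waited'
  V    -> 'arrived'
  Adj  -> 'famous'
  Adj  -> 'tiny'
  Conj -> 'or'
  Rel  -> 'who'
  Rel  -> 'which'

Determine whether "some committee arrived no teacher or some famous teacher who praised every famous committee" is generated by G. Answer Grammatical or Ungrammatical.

Grammatical

S
  NP
    Det: some
    N: committee
  VP
    V: arrived
    NP
      NP
        Det: no
        N: teacher
      Conj: or
      NP
        NP
          Det: some
          AP
            Adj: famous
          N: teacher
        RelC
          Rel: who
          VP
            V: praised
            NP
              Det: every
              AP
                Adj: famous
              N: committee
The bracketing above is licensed at every node by one of the given productions, with S at the root.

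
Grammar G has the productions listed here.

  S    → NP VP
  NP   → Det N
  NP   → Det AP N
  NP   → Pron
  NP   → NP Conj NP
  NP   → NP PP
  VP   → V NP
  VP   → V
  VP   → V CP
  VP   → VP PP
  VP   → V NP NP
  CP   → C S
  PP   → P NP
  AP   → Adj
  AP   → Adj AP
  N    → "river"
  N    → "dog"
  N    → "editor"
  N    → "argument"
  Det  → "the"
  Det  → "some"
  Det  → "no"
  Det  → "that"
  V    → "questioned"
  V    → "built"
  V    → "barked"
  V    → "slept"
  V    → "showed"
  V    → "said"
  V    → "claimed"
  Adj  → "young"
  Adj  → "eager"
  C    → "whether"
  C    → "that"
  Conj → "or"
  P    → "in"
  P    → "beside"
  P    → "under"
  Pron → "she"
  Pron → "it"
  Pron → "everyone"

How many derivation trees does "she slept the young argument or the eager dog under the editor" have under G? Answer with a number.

Two of the 3 distinct bracketings:
[S [NP [Pron she]] [VP [V slept] [NP [NP [Det the] [AP [Adj young]] [N argument]] [Conj or] [NP [NP [Det the] [AP [Adj eager]] [N dog]] [PP [P under] [NP [Det the] [N editor]]]]]]]
[S [NP [Pron she]] [VP [V slept] [NP [NP [NP [Det the] [AP [Adj young]] [N argument]] [Conj or] [NP [Det the] [AP [Adj eager]] [N dog]]] [PP [P under] [NP [Det the] [N editor]]]]]]
The trees differ in how a recursive rule is bracketed over the same span.

3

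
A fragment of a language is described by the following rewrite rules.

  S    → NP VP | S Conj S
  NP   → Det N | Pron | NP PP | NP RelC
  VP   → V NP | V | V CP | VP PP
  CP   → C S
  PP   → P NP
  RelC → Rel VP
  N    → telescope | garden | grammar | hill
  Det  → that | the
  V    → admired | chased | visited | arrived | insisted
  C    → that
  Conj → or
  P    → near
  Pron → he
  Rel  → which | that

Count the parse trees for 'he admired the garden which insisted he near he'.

4

Two of the 4 distinct bracketings:
[S [NP [Pron he]] [VP [V admired] [NP [NP [NP [Det the] [N garden]] [RelC [Rel which] [VP [V insisted] [NP [Pron he]]]]] [PP [P near] [NP [Pron he]]]]]]
[S [NP [Pron he]] [VP [V admired] [NP [NP [Det the] [N garden]] [RelC [Rel which] [VP [V insisted] [NP [NP [Pron he]] [PP [P near] [NP [Pron he]]]]]]]]]
The trees differ in how a recursive rule is bracketed over the same span.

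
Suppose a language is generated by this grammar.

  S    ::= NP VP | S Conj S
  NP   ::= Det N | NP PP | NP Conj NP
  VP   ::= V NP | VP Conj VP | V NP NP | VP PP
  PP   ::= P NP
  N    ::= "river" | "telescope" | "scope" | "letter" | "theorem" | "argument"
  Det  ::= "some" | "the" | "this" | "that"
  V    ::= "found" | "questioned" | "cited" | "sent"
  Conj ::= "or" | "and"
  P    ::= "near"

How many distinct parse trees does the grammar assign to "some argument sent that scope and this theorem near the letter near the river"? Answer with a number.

Two of the 9 distinct bracketings:
[S [NP [Det some] [N argument]] [VP [V sent] [NP [NP [NP [Det that] [N scope]] [Conj and] [NP [Det this] [N theorem]]] [PP [P near] [NP [NP [Det the] [N letter]] [PP [P near] [NP [Det the] [N river]]]]]]]]
[S [NP [Det some] [N argument]] [VP [V sent] [NP [NP [NP [NP [Det that] [N scope]] [Conj and] [NP [Det this] [N theorem]]] [PP [P near] [NP [Det the] [N letter]]]] [PP [P near] [NP [Det the] [N river]]]]]]
The trees differ in how a recursive rule is bracketed over the same span.

9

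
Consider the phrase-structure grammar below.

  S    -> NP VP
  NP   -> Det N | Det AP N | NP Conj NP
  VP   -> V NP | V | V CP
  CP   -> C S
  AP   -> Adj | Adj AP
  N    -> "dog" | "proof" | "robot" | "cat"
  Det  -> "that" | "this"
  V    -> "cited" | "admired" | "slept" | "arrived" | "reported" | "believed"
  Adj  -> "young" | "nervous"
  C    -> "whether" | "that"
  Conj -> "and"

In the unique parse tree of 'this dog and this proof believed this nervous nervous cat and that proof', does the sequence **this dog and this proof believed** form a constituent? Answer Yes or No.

[S [NP [NP [Det this] [N dog]] [Conj and] [NP [Det this] [N proof]]] [VP [V believed] [NP [NP [Det this] [AP [Adj nervous] [AP [Adj nervous]]] [N cat]] [Conj and] [NP [Det that] [N proof]]]]]
The smallest constituent containing 'this dog and this proof believed' is the S spanning 'this dog and this proof believed this nervous nervous cat and that proof'; no single node in the tree dominates exactly the given words.

No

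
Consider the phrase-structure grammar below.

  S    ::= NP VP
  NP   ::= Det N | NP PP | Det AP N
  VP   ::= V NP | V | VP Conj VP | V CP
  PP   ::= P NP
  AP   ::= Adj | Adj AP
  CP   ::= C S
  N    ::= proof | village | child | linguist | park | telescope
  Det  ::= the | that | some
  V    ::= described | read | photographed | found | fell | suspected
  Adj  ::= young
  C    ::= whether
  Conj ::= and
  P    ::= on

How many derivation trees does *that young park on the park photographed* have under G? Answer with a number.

[S [NP [NP [Det that] [AP [Adj young]] [N park]] [PP [P on] [NP [Det the] [N park]]]] [VP [V photographed]]]
No rule offers an alternative attachment or grouping for any span, so this is the only derivation.

1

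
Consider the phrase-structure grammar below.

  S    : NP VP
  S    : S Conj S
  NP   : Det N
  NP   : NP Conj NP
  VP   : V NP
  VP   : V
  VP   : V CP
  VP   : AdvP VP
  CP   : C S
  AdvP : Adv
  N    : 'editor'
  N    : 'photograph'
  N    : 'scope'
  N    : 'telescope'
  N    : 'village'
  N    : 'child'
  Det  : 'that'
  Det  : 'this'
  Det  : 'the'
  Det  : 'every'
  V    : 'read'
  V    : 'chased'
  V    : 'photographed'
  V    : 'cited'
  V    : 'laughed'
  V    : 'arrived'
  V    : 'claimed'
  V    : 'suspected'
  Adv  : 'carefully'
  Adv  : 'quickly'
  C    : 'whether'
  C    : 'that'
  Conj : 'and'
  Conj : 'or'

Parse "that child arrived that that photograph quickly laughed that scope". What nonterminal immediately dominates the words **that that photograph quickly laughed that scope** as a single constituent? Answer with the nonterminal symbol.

CP

S
  NP
    Det: that
    N: child
  VP
    V: arrived
    CP
      C: that
      S
        NP
          Det: that
          N: photograph
        VP
          AdvP
            Adv: quickly
          VP
            V: laughed
            NP
              Det: that
              N: scope
The span 'that that photograph quickly laughed that scope' is the CP node built by CP → C S.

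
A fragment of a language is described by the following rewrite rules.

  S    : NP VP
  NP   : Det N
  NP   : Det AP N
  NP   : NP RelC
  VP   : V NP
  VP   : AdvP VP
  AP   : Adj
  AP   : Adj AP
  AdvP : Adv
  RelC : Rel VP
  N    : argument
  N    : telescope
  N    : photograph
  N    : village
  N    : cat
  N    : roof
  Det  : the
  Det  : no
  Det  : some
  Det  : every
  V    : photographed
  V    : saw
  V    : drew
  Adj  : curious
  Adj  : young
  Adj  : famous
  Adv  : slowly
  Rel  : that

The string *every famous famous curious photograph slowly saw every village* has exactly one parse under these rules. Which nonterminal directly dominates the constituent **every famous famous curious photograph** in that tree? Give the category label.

S

[S [NP [Det every] [AP [Adj famous] [AP [Adj famous] [AP [Adj curious]]]] [N photograph]] [VP [AdvP [Adv slowly]] [VP [V saw] [NP [Det every] [N village]]]]]
The span 'every famous famous curious photograph' is the NP node built by NP → Det AP N.
Its mother is the S built by S → NP VP.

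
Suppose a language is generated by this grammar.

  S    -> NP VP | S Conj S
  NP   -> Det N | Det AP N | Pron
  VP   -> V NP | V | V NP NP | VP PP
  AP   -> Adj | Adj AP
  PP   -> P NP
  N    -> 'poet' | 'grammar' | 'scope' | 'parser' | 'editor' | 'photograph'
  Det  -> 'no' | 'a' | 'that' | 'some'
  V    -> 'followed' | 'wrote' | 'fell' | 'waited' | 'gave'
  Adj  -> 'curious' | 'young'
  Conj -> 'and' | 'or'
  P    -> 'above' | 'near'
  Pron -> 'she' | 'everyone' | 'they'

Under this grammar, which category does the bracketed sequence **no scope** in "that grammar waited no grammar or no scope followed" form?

NP

[S [S [NP [Det that] [N grammar]] [VP [V waited] [NP [Det no] [N grammar]]]] [Conj or] [S [NP [Det no] [N scope]] [VP [V followed]]]]
The span 'no scope' is the NP node built by NP → Det N.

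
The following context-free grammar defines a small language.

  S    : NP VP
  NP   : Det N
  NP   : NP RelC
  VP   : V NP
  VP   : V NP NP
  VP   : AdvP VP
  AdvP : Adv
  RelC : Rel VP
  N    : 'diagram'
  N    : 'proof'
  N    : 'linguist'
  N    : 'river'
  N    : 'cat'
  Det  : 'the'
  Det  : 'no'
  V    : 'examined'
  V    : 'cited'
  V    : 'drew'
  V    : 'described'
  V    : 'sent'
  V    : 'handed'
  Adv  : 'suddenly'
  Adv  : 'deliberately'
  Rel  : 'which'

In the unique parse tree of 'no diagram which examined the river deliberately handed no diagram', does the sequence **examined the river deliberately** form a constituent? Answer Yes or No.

No

[S [NP [NP [Det no] [N diagram]] [RelC [Rel which] [VP [V examined] [NP [Det the] [N river]]]]] [VP [AdvP [Adv deliberately]] [VP [V handed] [NP [Det no] [N diagram]]]]]
The smallest constituent containing 'examined the river deliberately' is the S spanning 'no diagram which examined the river deliberately handed no diagram'; no single node in the tree dominates exactly the given words.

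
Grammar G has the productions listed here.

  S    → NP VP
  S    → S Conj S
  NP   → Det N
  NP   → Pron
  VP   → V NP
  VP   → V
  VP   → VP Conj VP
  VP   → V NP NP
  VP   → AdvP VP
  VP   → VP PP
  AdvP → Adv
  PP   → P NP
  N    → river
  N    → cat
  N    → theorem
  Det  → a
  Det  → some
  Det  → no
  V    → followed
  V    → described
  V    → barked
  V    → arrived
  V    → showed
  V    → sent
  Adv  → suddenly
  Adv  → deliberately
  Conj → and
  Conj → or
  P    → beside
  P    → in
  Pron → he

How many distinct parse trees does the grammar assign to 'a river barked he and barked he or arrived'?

The two bracketings:
[S [NP [Det a] [N river]] [VP [VP [V barked] [NP [Pron he]]] [Conj and] [VP [VP [V barked] [NP [Pron he]]] [Conj or] [VP [V arrived]]]]]
[S [NP [Det a] [N river]] [VP [VP [VP [V barked] [NP [Pron he]]] [Conj and] [VP [V barked] [NP [Pron he]]]] [Conj or] [VP [V arrived]]]]
The trees differ in how a recursive rule is bracketed over the same span.

2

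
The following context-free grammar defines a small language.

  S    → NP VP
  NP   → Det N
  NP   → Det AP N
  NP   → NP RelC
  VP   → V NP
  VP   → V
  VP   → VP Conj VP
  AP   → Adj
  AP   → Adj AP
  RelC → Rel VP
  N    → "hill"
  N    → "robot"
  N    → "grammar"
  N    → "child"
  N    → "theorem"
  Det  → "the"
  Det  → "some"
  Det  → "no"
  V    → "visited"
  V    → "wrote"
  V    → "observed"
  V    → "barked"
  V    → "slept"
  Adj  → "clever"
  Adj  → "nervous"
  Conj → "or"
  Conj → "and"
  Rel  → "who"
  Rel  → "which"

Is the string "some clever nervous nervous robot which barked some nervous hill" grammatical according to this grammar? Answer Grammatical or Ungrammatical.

For S → NP VP, every NP-prefix leaves a non-VP remainder: after 'some clever nervous nervous robot' the remainder is not a VP; after 'some clever nervous nervous robot which barked' the remainder is not a VP.

Ungrammatical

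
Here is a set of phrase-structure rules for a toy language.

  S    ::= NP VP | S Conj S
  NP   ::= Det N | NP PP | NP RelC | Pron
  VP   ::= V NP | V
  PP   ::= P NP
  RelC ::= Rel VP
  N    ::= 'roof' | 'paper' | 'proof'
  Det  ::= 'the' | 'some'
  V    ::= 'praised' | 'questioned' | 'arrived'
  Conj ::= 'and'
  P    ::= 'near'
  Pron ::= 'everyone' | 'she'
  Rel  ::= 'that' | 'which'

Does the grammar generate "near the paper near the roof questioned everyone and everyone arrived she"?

Ungrammatical

For S → NP VP, no prefix of the string parses as an NP. The alternative S rule S → S Conj S likewise has no satisfying split.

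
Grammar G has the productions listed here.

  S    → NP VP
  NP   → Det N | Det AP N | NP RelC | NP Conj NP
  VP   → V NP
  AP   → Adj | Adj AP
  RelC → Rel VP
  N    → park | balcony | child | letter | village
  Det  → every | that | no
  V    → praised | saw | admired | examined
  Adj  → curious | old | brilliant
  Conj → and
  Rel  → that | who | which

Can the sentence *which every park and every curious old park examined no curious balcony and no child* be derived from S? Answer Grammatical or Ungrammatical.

A Rel word can never sit immediately before a Det word in any string this grammar generates, so the substring 'which every' rules out a derivation.

Ungrammatical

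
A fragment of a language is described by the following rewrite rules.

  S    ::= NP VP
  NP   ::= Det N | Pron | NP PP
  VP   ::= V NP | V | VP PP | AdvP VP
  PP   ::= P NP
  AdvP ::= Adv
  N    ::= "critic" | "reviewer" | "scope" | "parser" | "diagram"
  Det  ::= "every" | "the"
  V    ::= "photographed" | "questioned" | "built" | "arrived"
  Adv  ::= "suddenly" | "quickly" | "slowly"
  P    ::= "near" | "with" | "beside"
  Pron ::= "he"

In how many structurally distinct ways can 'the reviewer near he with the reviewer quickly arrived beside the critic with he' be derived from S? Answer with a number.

10

Two of the 10 distinct bracketings:
[S [NP [NP [Det the] [N reviewer]] [PP [P near] [NP [NP [Pron he]] [PP [P with] [NP [Det the] [N reviewer]]]]]] [VP [VP [AdvP [Adv quickly]] [VP [V arrived]]] [PP [P beside] [NP [NP [Det the] [N critic]] [PP [P with] [NP [Pron he]]]]]]]
[S [NP [NP [Det the] [N reviewer]] [PP [P near] [NP [NP [Pron he]] [PP [P with] [NP [Det the] [N reviewer]]]]]] [VP [VP [VP [AdvP [Adv quickly]] [VP [V arrived]]] [PP [P beside] [NP [Det the] [N critic]]]] [PP [P with] [NP [Pron he]]]]]
The trees differ in how a recursive rule is bracketed over the same span.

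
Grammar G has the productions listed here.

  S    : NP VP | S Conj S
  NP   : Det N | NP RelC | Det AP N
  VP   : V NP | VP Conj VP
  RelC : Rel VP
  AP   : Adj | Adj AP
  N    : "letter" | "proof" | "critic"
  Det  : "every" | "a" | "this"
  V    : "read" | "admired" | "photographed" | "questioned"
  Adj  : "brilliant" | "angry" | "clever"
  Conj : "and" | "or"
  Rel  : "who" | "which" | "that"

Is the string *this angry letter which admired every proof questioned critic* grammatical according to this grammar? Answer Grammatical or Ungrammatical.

A V word can never sit immediately before an N word in any string this grammar generates, so the substring 'questioned critic' rules out a derivation.

Ungrammatical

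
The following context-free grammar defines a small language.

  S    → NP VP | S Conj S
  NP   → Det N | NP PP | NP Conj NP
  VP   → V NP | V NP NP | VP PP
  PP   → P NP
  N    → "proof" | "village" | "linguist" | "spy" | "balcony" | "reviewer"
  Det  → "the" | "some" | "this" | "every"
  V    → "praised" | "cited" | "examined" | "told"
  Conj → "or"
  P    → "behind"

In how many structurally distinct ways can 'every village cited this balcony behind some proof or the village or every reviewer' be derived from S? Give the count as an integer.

Two of the 7 distinct bracketings:
[S [NP [Det every] [N village]] [VP [V cited] [NP [NP [Det this] [N balcony]] [PP [P behind] [NP [NP [Det some] [N proof]] [Conj or] [NP [NP [Det the] [N village]] [Conj or] [NP [Det every] [N reviewer]]]]]]]]
[S [NP [Det every] [N village]] [VP [V cited] [NP [NP [Det this] [N balcony]] [PP [P behind] [NP [NP [NP [Det some] [N proof]] [Conj or] [NP [Det the] [N village]]] [Conj or] [NP [Det every] [N reviewer]]]]]]]
The trees differ in how a recursive rule is bracketed over the same span.

7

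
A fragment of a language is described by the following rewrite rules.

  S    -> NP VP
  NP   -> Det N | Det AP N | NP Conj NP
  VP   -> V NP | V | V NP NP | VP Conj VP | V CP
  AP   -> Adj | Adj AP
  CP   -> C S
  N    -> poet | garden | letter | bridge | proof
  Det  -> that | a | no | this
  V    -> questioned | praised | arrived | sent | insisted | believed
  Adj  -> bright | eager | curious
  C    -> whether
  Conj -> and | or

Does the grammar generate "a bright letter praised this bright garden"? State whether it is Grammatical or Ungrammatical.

Grammatical

[S [NP [Det a] [AP [Adj bright]] [N letter]] [VP [V praised] [NP [Det this] [AP [Adj bright]] [N garden]]]]
Each bracket corresponds to one application of a listed rule, so the string is derivable from S.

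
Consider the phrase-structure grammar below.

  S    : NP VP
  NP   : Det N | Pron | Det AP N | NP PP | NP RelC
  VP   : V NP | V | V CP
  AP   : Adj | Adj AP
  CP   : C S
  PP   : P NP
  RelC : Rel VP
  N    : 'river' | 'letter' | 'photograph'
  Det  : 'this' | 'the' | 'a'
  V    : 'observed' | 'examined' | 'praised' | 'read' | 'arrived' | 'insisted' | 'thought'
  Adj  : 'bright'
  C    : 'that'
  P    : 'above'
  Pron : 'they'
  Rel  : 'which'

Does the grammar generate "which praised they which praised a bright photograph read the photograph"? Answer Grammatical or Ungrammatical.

For S → NP VP, no prefix of the string parses as an NP.

Ungrammatical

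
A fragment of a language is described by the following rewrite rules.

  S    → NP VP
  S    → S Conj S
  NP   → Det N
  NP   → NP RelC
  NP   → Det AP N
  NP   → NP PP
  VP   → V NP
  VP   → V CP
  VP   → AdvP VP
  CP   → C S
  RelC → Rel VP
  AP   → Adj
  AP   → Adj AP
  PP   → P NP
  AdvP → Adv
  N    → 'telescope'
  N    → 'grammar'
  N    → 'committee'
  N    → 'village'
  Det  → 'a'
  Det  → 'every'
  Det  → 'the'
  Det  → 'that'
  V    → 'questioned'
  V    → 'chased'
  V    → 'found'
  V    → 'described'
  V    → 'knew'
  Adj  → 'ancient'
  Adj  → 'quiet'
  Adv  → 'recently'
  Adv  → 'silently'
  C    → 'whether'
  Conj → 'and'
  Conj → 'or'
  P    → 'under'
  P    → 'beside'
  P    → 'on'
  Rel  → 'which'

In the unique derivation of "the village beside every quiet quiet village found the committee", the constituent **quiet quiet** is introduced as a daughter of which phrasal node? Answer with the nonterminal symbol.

NP

[S [NP [NP [Det the] [N village]] [PP [P beside] [NP [Det every] [AP [Adj quiet] [AP [Adj quiet]]] [N village]]]] [VP [V found] [NP [Det the] [N committee]]]]
The span 'quiet quiet' is the AP node built by AP → Adj AP.
Its mother is the NP built by NP → Det AP N.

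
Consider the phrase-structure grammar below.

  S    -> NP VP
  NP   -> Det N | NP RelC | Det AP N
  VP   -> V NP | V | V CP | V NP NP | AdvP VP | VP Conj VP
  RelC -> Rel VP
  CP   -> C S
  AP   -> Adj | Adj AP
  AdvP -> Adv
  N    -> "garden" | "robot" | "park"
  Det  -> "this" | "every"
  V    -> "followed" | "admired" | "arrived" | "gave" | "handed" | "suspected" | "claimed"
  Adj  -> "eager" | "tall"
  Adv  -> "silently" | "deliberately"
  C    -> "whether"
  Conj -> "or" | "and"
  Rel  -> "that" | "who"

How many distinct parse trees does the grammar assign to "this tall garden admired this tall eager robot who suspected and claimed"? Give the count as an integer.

The two bracketings:
[S [NP [Det this] [AP [Adj tall]] [N garden]] [VP [V admired] [NP [NP [Det this] [AP [Adj tall] [AP [Adj eager]]] [N robot]] [RelC [Rel who] [VP [VP [V suspected]] [Conj and] [VP [V claimed]]]]]]]
[S [NP [Det this] [AP [Adj tall]] [N garden]] [VP [VP [V admired] [NP [NP [Det this] [AP [Adj tall] [AP [Adj eager]]] [N robot]] [RelC [Rel who] [VP [V suspected]]]]] [Conj and] [VP [V claimed]]]]
The trees differ in how a recursive rule is bracketed over the same span.

2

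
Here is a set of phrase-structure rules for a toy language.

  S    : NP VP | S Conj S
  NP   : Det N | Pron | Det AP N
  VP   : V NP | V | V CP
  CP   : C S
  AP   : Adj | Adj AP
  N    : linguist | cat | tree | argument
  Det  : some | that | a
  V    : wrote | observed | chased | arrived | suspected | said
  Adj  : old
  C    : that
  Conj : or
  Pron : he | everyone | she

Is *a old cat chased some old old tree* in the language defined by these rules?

Grammatical

[S [NP [Det a] [AP [Adj old]] [N cat]] [VP [V chased] [NP [Det some] [AP [Adj old] [AP [Adj old]]] [N tree]]]]
Each bracket corresponds to one application of a listed rule, so the string is derivable from S.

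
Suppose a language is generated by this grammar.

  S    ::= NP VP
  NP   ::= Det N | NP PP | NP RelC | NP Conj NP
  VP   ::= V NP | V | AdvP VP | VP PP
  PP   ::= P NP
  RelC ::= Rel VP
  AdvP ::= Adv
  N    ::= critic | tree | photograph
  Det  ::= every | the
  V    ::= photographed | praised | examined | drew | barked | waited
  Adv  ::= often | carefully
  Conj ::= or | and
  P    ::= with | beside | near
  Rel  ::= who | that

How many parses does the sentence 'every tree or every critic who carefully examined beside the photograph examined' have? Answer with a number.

7

Two of the 7 distinct bracketings:
[S [NP [NP [NP [NP [Det every] [N tree]] [Conj or] [NP [Det every] [N critic]]] [RelC [Rel who] [VP [AdvP [Adv carefully]] [VP [V examined]]]]] [PP [P beside] [NP [Det the] [N photograph]]]] [VP [V examined]]]
[S [NP [NP [NP [Det every] [N tree]] [Conj or] [NP [NP [Det every] [N critic]] [RelC [Rel who] [VP [AdvP [Adv carefully]] [VP [V examined]]]]]] [PP [P beside] [NP [Det the] [N photograph]]]] [VP [V examined]]]
The trees differ in how a recursive rule is bracketed over the same span.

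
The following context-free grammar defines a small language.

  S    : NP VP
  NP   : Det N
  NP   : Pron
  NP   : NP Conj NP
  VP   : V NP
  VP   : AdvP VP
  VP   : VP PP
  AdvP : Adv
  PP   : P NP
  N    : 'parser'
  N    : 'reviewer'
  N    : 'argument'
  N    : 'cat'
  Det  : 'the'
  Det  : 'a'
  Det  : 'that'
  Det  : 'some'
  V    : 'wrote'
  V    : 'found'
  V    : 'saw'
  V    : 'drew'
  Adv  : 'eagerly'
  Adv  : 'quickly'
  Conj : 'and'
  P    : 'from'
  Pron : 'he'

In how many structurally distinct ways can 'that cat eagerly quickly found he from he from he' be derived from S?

Two of the 6 distinct bracketings:
[S [NP [Det that] [N cat]] [VP [AdvP [Adv eagerly]] [VP [AdvP [Adv quickly]] [VP [VP [VP [V found] [NP [Pron he]]] [PP [P from] [NP [Pron he]]]] [PP [P from] [NP [Pron he]]]]]]]
[S [NP [Det that] [N cat]] [VP [AdvP [Adv eagerly]] [VP [VP [AdvP [Adv quickly]] [VP [VP [V found] [NP [Pron he]]] [PP [P from] [NP [Pron he]]]]] [PP [P from] [NP [Pron he]]]]]]
The trees differ in how a recursive rule is bracketed over the same span.

6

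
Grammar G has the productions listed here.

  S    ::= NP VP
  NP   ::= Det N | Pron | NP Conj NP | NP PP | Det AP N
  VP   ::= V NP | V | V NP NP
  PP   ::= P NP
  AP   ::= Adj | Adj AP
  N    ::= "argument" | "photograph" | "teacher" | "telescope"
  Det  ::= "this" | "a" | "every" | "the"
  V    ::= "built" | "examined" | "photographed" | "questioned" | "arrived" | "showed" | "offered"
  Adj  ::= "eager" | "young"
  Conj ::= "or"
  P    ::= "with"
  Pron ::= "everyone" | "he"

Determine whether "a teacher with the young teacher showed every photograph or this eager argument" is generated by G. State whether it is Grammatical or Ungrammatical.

Grammatical

[S [NP [NP [Det a] [N teacher]] [PP [P with] [NP [Det the] [AP [Adj young]] [N teacher]]]] [VP [V showed] [NP [NP [Det every] [N photograph]] [Conj or] [NP [Det this] [AP [Adj eager]] [N argument]]]]]
Each bracket corresponds to one application of a listed rule, so the string is derivable from S.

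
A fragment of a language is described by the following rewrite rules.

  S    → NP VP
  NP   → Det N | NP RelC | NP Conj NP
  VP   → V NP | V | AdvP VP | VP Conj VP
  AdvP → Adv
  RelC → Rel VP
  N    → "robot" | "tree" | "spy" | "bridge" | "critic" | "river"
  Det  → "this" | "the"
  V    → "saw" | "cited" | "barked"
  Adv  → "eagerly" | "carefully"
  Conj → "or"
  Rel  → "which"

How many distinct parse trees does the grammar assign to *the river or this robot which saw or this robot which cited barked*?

7

Two of the 7 distinct bracketings:
[S [NP [NP [NP [Det the] [N river]] [Conj or] [NP [NP [NP [Det this] [N robot]] [RelC [Rel which] [VP [V saw]]]] [Conj or] [NP [Det this] [N robot]]]] [RelC [Rel which] [VP [V cited]]]] [VP [V barked]]]
[S [NP [NP [NP [NP [NP [Det the] [N river]] [Conj or] [NP [Det this] [N robot]]] [RelC [Rel which] [VP [V saw]]]] [Conj or] [NP [Det this] [N robot]]] [RelC [Rel which] [VP [V cited]]]] [VP [V barked]]]
The trees differ in how a recursive rule is bracketed over the same span.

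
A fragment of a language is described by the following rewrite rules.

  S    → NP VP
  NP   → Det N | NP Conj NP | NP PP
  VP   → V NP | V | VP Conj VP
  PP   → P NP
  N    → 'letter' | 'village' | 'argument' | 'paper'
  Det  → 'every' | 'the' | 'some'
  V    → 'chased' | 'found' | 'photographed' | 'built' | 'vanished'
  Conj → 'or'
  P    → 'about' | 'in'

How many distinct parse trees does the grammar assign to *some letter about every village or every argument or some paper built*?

Two of the 5 distinct bracketings:
[S [NP [NP [NP [Det some] [N letter]] [PP [P about] [NP [Det every] [N village]]]] [Conj or] [NP [NP [Det every] [N argument]] [Conj or] [NP [Det some] [N paper]]]] [VP [V built]]]
[S [NP [NP [NP [NP [Det some] [N letter]] [PP [P about] [NP [Det every] [N village]]]] [Conj or] [NP [Det every] [N argument]]] [Conj or] [NP [Det some] [N paper]]] [VP [V built]]]
The trees differ in how a recursive rule is bracketed over the same span.

5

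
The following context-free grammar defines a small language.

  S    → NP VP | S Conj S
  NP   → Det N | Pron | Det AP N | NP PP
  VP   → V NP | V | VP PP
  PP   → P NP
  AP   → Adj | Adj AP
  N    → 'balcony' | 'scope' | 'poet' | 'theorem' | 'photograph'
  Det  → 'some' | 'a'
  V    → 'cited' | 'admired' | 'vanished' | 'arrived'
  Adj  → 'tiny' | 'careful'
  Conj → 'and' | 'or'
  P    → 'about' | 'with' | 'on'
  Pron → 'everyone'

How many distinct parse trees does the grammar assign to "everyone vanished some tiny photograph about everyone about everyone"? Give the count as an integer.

Two of the 5 distinct bracketings:
[S [NP [Pron everyone]] [VP [V vanished] [NP [NP [Det some] [AP [Adj tiny]] [N photograph]] [PP [P about] [NP [NP [Pron everyone]] [PP [P about] [NP [Pron everyone]]]]]]]]
[S [NP [Pron everyone]] [VP [V vanished] [NP [NP [NP [Det some] [AP [Adj tiny]] [N photograph]] [PP [P about] [NP [Pron everyone]]]] [PP [P about] [NP [Pron everyone]]]]]]
The trees differ in how a recursive rule is bracketed over the same span.

5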